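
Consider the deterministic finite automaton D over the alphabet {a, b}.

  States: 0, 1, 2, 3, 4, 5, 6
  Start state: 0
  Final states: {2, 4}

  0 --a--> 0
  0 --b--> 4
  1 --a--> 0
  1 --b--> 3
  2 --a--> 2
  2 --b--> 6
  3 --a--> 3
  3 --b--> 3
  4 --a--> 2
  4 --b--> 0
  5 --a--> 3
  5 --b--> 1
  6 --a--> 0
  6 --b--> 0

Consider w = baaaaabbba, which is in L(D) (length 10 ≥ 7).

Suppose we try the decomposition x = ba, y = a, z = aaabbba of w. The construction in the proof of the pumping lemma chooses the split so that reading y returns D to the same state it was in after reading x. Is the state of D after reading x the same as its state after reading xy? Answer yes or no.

State sequence: 0 -b-> 4 -a-> 2 -a-> 2

After x (step 2): 2. After xy (step 3): 2.
They match, so y = a drives D around a cycle from 2 back to itself; pumping y any number of times keeps D in 2 before reading z, and xyⁱz ∈ L(D) for every i ≥ 0.

yes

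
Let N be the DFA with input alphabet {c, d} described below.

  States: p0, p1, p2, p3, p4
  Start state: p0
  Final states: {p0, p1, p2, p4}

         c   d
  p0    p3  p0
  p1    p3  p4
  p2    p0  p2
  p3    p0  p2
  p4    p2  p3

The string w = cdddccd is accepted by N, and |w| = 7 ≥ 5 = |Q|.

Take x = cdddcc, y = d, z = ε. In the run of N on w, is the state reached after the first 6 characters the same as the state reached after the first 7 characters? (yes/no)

Run of N on the first 7 characters of w = c d d d c c d:
  step 0: p0  (start)
  step 1: p3  (read c: p0→p3)
  step 2: p2  (read d: p3→p2)
  step 3: p2  (read d: p2→p2)
  step 4: p2  (read d: p2→p2)
  step 5: p0  (read c: p2→p0)
  step 6: p3  (read c: p0→p3)
  step 7: p2  (read d: p3→p2)

After x (step 6): p3. After xy (step 7): p2.
They differ (p3 ≠ p2), so y is not a cycle from the state after x; this split is not the one the pumping-lemma construction produces, and pumping y need not keep the string in L(N).

no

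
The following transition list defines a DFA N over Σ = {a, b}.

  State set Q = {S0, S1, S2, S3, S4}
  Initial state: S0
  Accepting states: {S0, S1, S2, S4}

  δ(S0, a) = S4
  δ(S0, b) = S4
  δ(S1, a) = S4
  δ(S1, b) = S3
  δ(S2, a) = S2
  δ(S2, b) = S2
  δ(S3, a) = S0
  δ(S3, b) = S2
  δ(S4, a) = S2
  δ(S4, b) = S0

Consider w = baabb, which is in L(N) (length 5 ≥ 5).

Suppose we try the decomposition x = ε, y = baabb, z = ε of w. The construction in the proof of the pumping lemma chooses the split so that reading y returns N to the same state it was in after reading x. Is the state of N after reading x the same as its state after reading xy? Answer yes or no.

no

State sequence: S0 -b-> S4 -a-> S2 -a-> S2 -b-> S2 -b-> S2

After x (step 0): S0. After xy (step 5): S2.
They differ (S0 ≠ S2), so y is not a cycle from the state after x; this split is not the one the pumping-lemma construction produces, and pumping y need not keep the string in L(N).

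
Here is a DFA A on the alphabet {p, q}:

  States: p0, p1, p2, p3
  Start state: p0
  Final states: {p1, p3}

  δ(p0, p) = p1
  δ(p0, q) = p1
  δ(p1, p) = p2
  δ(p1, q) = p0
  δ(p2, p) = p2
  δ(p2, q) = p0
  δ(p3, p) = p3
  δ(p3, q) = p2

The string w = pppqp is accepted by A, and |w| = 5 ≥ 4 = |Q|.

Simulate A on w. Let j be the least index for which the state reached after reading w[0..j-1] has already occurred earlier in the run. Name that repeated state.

p2

Run of A on w = p p p q p:
  step 0: p0  (start)
  step 1: p1  (read p: p0→p1)
  step 2: p2  (read p: p1→p2)
  step 3: p2  (read p: p2→p2)   ← first repeat (p2 seen earlier)
  step 4: p0  (read q: p2→p0)
  step 5: p1  (read p: p0→p1)

The earliest repeat is at step j = 3: A is in p2, which it already visited at step i = 2.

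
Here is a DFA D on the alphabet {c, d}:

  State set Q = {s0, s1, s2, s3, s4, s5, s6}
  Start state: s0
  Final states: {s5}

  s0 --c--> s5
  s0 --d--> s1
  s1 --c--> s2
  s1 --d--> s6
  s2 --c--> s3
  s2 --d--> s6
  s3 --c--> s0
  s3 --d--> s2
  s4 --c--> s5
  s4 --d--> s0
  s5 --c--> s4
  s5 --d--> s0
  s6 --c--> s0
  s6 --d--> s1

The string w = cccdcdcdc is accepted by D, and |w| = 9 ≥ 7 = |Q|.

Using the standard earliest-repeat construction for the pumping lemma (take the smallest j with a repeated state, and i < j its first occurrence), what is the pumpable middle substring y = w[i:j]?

State sequence: s0 -c-> s5 -c-> s4 -c-> s5 -d-> s0 -c-> s5 -d-> s0 -c-> s5 -d-> s0 -c-> s5
First repeat at step 3: s5 was already visited.

So i = 1, j = 3, giving x = w[0:1] = c, y = w[1:3] = cc, z = w[3:9] = dcdcdc.
Check: |xy| = 3 ≤ 7 and |y| = 2 ≥ 1. Reading y takes D from s5 back to s5, so every xyⁱz is accepted.

cc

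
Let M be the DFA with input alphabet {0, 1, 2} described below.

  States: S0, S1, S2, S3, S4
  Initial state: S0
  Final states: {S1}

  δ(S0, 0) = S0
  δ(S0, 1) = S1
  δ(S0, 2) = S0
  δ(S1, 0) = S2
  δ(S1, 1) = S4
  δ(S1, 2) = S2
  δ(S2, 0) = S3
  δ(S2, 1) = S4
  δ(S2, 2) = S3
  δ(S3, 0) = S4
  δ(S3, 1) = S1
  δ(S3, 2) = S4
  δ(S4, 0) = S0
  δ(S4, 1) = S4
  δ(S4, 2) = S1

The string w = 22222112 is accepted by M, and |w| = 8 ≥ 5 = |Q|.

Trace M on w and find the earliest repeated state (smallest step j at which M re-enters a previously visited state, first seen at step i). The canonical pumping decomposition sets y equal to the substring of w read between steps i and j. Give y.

2

Run of M on w = 2 2 2 2 2 1 1 2:
  step 0: S0  (start)
  step 1: S0  (read 2: S0→S0)   ← first repeat (S0 seen earlier)
  step 2: S0  (read 2: S0→S0)
  step 3: S0  (read 2: S0→S0)
  step 4: S0  (read 2: S0→S0)
  step 5: S0  (read 2: S0→S0)
  step 6: S1  (read 1: S0→S1)
  step 7: S4  (read 1: S1→S4)
  step 8: S1  (read 2: S4→S1)

So i = 0, j = 1, giving x = w[0:0] = ε, y = w[0:1] = 2, z = w[1:8] = 2222112.
Check: |xy| = 1 ≤ 5 and |y| = 1 ≥ 1. Reading y takes M from S0 back to S0, so every xyⁱz is accepted.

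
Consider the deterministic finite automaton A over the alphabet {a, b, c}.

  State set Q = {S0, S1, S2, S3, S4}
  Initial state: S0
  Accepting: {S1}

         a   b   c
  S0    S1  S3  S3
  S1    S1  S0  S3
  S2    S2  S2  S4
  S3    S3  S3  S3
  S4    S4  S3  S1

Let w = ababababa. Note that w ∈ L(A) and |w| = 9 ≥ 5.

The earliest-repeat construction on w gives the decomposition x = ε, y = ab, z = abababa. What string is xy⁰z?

abababa

xy⁰z = xz = ε·abababa = abababa.
Reading y = ab takes A from S0 back to S0, so after x the machine is still in S0, and z then leads to the accepting state S1. Hence abababa ∈ L(A).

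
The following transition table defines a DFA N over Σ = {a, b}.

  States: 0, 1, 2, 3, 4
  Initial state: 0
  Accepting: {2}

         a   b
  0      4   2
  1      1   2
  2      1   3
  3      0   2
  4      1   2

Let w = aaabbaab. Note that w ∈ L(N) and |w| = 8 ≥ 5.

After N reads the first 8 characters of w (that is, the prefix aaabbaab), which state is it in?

Run of N on the first 8 characters of w = a a a b b a a b:
  step 0: 0  (start)
  step 1: 4  (read a: 0→4)
  step 2: 1  (read a: 4→1)
  step 3: 1  (read a: 1→1)
  step 4: 2  (read b: 1→2)
  step 5: 3  (read b: 2→3)
  step 6: 0  (read a: 3→0)
  step 7: 4  (read a: 0→4)
  step 8: 2  (read b: 4→2)

After reading 8 characters, N is in state 2.

2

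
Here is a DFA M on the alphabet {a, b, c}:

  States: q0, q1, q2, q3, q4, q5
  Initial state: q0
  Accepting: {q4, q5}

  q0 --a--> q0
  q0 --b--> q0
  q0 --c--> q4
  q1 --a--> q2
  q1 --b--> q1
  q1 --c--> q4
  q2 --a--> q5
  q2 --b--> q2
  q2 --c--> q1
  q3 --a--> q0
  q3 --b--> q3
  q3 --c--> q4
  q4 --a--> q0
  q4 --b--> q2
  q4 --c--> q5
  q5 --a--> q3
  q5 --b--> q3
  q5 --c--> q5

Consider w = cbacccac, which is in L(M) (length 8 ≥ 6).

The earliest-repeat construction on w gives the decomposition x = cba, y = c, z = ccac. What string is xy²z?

cbaccccac

xy^2z = cba·c·c·ccac = cbaccccac.
Reading y = c takes M from q5 back to q5, so after x·y·y the machine is still in q5, and z then leads to the accepting state q4. Hence cbaccccac ∈ L(M).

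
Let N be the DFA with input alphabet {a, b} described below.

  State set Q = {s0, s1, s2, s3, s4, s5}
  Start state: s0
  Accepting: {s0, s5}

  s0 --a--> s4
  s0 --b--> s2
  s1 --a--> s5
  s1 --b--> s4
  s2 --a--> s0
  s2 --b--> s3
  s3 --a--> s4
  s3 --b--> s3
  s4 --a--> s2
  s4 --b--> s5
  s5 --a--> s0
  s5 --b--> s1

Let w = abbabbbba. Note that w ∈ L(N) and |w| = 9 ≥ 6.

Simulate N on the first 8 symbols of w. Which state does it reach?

Run of N on the first 8 characters of w = a b b a b b b b:
  step 0: s0  (start)
  step 1: s4  (read a: s0→s4)
  step 2: s5  (read b: s4→s5)
  step 3: s1  (read b: s5→s1)
  step 4: s5  (read a: s1→s5)
  step 5: s1  (read b: s5→s1)
  step 6: s4  (read b: s1→s4)
  step 7: s5  (read b: s4→s5)
  step 8: s1  (read b: s5→s1)

After reading 8 characters, N is in state s1.

s1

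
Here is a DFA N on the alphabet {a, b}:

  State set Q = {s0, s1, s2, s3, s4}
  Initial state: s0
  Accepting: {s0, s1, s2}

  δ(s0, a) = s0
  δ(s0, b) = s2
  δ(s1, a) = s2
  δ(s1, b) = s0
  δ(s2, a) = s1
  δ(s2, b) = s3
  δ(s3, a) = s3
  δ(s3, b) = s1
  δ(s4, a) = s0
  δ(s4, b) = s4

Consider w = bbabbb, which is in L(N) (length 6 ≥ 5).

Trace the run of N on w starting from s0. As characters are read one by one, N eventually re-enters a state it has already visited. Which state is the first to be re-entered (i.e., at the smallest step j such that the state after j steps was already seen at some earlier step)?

s3

Run of N on w = b b a b b b:
  step 0: s0  (start)
  step 1: s2  (read b: s0→s2)
  step 2: s3  (read b: s2→s3)
  step 3: s3  (read a: s3→s3)   ← first repeat (s3 seen earlier)
  step 4: s1  (read b: s3→s1)
  step 5: s0  (read b: s1→s0)
  step 6: s2  (read b: s0→s2)

The earliest repeat is at step j = 3: N is in s3, which it already visited at step i = 2.
Since N has 5 states, any run of length ≥ 5 visits 5+1 states, so by pigeonhole some state repeats within the first 5 steps — that repeat gives the pumpable loop.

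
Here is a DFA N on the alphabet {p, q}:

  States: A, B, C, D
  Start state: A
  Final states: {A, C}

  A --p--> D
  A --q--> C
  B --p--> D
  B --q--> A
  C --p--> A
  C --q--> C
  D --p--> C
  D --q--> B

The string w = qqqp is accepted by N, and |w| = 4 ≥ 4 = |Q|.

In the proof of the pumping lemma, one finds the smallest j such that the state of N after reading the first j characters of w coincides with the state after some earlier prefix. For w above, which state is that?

State sequence: A -q-> C -q-> C -q-> C -p-> A
First repeat at step 2: C was already visited.

The earliest repeat is at step j = 2: N is in C, which it already visited at step i = 1.
Pumping length from the standard proof: p = 4 (the number of states). The repeated state found above gives |xy| = j ≤ 4 and |y| = j − i ≥ 1.

C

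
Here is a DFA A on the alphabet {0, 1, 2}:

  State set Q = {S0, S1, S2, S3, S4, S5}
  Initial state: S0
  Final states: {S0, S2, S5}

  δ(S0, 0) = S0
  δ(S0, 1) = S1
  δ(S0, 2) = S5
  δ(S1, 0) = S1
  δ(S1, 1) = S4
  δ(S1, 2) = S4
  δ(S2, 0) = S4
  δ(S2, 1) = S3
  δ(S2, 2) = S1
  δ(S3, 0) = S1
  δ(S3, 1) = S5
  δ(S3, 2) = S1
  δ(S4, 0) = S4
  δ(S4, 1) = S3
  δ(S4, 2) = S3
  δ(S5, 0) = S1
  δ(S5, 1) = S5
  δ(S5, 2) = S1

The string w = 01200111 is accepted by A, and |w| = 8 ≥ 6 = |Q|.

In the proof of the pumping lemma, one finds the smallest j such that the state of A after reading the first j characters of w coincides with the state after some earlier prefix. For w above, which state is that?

State sequence: S0 -0-> S0 -1-> S1 -2-> S4 -0-> S4 -0-> S4 -1-> S3 -1-> S5 -1-> S5
First repeat at step 1: S0 was already visited.

The earliest repeat is at step j = 1: A is in S0, which it already visited at step i = 0.
Pumping length from the standard proof: p = 6 (the number of states). The repeated state found above gives |xy| = j ≤ 6 and |y| = j − i ≥ 1.

S0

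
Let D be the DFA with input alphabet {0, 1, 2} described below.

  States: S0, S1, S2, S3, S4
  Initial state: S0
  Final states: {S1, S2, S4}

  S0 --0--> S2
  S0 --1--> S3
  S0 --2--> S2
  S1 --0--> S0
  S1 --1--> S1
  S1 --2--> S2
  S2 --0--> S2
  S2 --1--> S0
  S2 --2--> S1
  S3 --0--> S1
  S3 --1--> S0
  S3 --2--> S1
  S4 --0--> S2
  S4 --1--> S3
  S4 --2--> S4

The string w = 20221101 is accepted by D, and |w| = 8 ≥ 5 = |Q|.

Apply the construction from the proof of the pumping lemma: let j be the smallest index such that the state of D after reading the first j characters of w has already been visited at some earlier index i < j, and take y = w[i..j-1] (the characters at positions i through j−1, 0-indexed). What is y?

0

Run of D on w = 2 0 2 2 1 1 0 1:
  step 0: S0  (start)
  step 1: S2  (read 2: S0→S2)
  step 2: S2  (read 0: S2→S2)   ← first repeat (S2 seen earlier)
  step 3: S1  (read 2: S2→S1)
  step 4: S2  (read 2: S1→S2)
  step 5: S0  (read 1: S2→S0)
  step 6: S3  (read 1: S0→S3)
  step 7: S1  (read 0: S3→S1)
  step 8: S1  (read 1: S1→S1)

So i = 1, j = 2, giving x = w[0:1] = 2, y = w[1:2] = 0, z = w[2:8] = 221101.
Check: |xy| = 2 ≤ 5 and |y| = 1 ≥ 1. Reading y takes D from S2 back to S2, so every xyⁱz is accepted.
Pumping length from the standard proof: p = 5 (the number of states). The repeated state found above gives |xy| = j ≤ 5 and |y| = j − i ≥ 1.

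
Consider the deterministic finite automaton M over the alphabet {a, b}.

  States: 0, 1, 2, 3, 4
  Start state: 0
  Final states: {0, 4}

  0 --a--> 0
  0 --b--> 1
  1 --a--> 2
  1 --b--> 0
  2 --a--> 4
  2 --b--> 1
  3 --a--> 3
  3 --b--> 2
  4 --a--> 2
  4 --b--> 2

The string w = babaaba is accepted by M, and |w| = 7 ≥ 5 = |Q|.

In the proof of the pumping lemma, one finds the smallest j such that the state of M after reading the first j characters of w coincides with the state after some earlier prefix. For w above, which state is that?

1

State sequence: 0 -b-> 1 -a-> 2 -b-> 1 -a-> 2 -a-> 4 -b-> 2 -a-> 4
First repeat at step 3: 1 was already visited.

The earliest repeat is at step j = 3: M is in 1, which it already visited at step i = 1.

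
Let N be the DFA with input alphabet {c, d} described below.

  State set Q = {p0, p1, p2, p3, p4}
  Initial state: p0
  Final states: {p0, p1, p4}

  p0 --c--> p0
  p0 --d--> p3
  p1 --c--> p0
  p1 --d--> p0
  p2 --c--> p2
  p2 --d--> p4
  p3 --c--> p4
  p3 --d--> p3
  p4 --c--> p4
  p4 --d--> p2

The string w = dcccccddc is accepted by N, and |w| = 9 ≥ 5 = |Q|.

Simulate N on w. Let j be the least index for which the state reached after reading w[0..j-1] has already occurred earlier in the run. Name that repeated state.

p4

State sequence: p0 -d-> p3 -c-> p4 -c-> p4 -c-> p4 -c-> p4 -c-> p4 -d-> p2 -d-> p4 -c-> p4
First repeat at step 3: p4 was already visited.

The earliest repeat is at step j = 3: N is in p4, which it already visited at step i = 2.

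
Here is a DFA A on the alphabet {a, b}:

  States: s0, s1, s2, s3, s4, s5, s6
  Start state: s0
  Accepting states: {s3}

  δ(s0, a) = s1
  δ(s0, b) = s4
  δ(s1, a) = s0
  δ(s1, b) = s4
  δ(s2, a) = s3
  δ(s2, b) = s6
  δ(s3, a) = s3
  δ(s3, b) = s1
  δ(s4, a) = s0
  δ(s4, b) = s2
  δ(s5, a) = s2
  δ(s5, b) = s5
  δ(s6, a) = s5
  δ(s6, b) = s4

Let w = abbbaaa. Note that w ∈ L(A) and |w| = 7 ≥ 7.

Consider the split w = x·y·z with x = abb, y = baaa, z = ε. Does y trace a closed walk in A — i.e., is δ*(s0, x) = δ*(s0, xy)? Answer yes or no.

no

State sequence: s0 -a-> s1 -b-> s4 -b-> s2 -b-> s6 -a-> s5 -a-> s2 -a-> s3

After x (step 3): s2. After xy (step 7): s3.
They differ (s2 ≠ s3), so y is not a cycle from the state after x; this split is not the one the pumping-lemma construction produces, and pumping y need not keep the string in L(A).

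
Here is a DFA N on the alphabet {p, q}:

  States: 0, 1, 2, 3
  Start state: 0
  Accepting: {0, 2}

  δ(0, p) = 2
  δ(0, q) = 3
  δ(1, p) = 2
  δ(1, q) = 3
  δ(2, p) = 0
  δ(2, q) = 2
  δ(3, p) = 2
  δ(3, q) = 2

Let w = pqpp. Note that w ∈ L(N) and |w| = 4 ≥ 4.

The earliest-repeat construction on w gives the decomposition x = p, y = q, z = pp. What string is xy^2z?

xy^2z = p·q·q·pp = pqqpp.
Reading y = q takes N from 2 back to 2, so after x·y·y the machine is still in 2, and z then leads to the accepting state 2. Hence pqqpp ∈ L(N).

pqqpp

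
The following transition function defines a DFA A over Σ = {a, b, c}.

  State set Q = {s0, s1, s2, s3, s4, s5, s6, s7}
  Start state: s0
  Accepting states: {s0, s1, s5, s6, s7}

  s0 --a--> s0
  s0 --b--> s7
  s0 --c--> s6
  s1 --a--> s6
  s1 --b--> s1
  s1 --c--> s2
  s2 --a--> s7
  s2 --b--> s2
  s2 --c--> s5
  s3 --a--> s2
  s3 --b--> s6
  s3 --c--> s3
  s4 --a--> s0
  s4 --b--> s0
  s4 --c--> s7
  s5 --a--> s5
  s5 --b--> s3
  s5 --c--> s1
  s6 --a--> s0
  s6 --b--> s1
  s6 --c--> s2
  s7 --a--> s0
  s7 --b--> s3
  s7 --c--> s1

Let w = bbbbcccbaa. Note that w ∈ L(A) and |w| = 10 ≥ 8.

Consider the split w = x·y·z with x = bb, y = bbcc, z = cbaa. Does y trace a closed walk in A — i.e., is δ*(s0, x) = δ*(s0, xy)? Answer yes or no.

no

Run of A on the first 6 characters of w = b b b b c c:
  step 0: s0  (start)
  step 1: s7  (read b: s0→s7)
  step 2: s3  (read b: s7→s3)
  step 3: s6  (read b: s3→s6)
  step 4: s1  (read b: s6→s1)
  step 5: s2  (read c: s1→s2)
  step 6: s5  (read c: s2→s5)

After x (step 2): s3. After xy (step 6): s5.
They differ (s3 ≠ s5), so y is not a cycle from the state after x; this split is not the one the pumping-lemma construction produces, and pumping y need not keep the string in L(A).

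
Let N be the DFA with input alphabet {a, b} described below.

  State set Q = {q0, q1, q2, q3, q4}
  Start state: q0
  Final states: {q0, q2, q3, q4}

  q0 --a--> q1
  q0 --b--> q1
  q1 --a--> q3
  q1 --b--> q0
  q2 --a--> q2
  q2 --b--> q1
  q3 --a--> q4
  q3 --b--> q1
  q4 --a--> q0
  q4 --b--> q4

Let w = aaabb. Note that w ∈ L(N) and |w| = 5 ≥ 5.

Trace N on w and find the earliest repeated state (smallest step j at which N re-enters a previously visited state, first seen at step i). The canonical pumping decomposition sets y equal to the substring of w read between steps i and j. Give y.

State sequence: q0 -a-> q1 -a-> q3 -a-> q4 -b-> q4 -b-> q4
First repeat at step 4: q4 was already visited.

So i = 3, j = 4, giving x = w[0:3] = aaa, y = w[3:4] = b, z = w[4:5] = b.
Check: |xy| = 4 ≤ 5 and |y| = 1 ≥ 1. Reading y takes N from q4 back to q4, so every xyⁱz is accepted.

b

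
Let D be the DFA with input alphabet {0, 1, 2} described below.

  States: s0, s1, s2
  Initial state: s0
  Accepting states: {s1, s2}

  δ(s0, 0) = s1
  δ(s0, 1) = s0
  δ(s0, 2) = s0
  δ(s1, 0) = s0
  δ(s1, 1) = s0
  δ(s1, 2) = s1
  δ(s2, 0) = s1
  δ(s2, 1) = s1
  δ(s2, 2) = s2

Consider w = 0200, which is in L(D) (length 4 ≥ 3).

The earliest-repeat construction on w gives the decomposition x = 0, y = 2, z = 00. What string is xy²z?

xy^2z = 0·2·2·00 = 02200.
Reading y = 2 takes D from s1 back to s1, so after x·y·y the machine is still in s1, and z then leads to the accepting state s1. Hence 02200 ∈ L(D).

02200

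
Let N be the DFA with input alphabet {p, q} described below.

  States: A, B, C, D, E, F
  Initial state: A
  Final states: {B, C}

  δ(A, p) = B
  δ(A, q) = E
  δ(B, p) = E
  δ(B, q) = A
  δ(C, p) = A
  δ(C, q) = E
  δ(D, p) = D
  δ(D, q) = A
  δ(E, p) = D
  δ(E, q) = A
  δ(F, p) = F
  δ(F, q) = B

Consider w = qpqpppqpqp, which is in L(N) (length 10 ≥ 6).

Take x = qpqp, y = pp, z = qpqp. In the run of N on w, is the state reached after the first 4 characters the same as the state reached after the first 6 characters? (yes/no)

no

Run of N on the first 6 characters of w = q p q p p p:
  step 0: A  (start)
  step 1: E  (read q: A→E)
  step 2: D  (read p: E→D)
  step 3: A  (read q: D→A)
  step 4: B  (read p: A→B)
  step 5: E  (read p: B→E)
  step 6: D  (read p: E→D)

After x (step 4): B. After xy (step 6): D.
They differ (B ≠ D), so y is not a cycle from the state after x; this split is not the one the pumping-lemma construction produces, and pumping y need not keep the string in L(N).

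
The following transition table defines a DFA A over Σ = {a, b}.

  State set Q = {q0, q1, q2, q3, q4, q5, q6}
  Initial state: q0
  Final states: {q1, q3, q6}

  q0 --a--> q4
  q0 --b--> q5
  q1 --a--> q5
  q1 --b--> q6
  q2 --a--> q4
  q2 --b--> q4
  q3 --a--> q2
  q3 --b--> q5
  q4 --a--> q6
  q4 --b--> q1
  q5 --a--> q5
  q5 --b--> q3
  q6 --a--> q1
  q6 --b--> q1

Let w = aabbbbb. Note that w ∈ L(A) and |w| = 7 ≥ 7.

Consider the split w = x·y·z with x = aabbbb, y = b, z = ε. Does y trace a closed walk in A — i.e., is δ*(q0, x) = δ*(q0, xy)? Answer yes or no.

Run of A on the first 7 characters of w = a a b b b b b:
  step 0: q0  (start)
  step 1: q4  (read a: q0→q4)
  step 2: q6  (read a: q4→q6)
  step 3: q1  (read b: q6→q1)
  step 4: q6  (read b: q1→q6)
  step 5: q1  (read b: q6→q1)
  step 6: q6  (read b: q1→q6)
  step 7: q1  (read b: q6→q1)

After x (step 6): q6. After xy (step 7): q1.
They differ (q6 ≠ q1), so y is not a cycle from the state after x; this split is not the one the pumping-lemma construction produces, and pumping y need not keep the string in L(A).

no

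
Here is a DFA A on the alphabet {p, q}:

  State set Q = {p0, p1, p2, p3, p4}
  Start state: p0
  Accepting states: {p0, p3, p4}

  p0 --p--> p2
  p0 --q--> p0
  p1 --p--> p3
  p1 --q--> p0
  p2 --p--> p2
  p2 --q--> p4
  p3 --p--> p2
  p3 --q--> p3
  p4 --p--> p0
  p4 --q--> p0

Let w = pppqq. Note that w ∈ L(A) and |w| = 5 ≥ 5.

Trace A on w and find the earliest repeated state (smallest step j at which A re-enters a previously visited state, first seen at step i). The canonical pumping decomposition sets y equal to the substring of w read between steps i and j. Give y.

Run of A on w = p p p q q:
  step 0: p0  (start)
  step 1: p2  (read p: p0→p2)
  step 2: p2  (read p: p2→p2)   ← first repeat (p2 seen earlier)
  step 3: p2  (read p: p2→p2)
  step 4: p4  (read q: p2→p4)
  step 5: p0  (read q: p4→p0)

So i = 1, j = 2, giving x = w[0:1] = p, y = w[1:2] = p, z = w[2:5] = pqq.
Check: |xy| = 2 ≤ 5 and |y| = 1 ≥ 1. Reading y takes A from p2 back to p2, so every xyⁱz is accepted.
Pumping length from the standard proof: p = 5 (the number of states). The repeated state found above gives |xy| = j ≤ 5 and |y| = j − i ≥ 1.

p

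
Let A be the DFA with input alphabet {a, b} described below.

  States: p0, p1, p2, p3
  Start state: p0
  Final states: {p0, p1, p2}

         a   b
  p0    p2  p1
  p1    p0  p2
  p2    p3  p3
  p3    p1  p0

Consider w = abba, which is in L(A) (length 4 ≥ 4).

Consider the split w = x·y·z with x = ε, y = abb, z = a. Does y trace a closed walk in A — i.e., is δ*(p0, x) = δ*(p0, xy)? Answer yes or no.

State sequence: p0 -a-> p2 -b-> p3 -b-> p0

After x (step 0): p0. After xy (step 3): p0.
They match, so y = abb drives A around a cycle from p0 back to itself; pumping y any number of times keeps A in p0 before reading z, and xyⁱz ∈ L(A) for every i ≥ 0.

yes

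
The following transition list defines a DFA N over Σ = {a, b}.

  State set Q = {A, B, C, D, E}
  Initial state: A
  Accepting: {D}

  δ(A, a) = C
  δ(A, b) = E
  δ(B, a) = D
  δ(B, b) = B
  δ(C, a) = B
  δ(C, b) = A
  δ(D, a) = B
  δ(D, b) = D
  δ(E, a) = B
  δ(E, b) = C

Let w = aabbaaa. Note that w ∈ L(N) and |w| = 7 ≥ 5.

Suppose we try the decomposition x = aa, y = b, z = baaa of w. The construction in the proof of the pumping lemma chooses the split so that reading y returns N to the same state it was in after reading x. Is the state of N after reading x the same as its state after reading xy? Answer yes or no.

State sequence: A -a-> C -a-> B -b-> B

After x (step 2): B. After xy (step 3): B.
They match, so y = b drives N around a cycle from B back to itself; pumping y any number of times keeps N in B before reading z, and xyⁱz ∈ L(N) for every i ≥ 0.

yes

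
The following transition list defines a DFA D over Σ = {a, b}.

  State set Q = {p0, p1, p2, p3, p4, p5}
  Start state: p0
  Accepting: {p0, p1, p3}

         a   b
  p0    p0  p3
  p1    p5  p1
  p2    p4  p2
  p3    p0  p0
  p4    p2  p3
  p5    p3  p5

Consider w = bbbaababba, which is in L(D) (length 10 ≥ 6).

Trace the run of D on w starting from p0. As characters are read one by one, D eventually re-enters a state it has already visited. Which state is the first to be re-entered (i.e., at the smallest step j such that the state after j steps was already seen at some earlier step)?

State sequence: p0 -b-> p3 -b-> p0 -b-> p3 -a-> p0 -a-> p0 -b-> p3 -a-> p0 -b-> p3 -b-> p0 -a-> p0
First repeat at step 2: p0 was already visited.

The earliest repeat is at step j = 2: D is in p0, which it already visited at step i = 0.
Pumping length from the standard proof: p = 6 (the number of states). The repeated state found above gives |xy| = j ≤ 6 and |y| = j − i ≥ 1.

p0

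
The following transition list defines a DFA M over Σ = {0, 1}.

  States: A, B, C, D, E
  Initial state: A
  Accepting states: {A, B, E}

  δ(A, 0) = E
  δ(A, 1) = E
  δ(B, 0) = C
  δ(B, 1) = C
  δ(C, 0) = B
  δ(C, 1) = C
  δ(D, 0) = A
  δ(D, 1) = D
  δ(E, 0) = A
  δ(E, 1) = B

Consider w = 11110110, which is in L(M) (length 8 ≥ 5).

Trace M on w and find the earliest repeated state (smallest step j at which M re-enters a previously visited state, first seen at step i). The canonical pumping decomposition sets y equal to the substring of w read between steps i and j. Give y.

Run of M on w = 1 1 1 1 0 1 1 0:
  step 0: A  (start)
  step 1: E  (read 1: A→E)
  step 2: B  (read 1: E→B)
  step 3: C  (read 1: B→C)
  step 4: C  (read 1: C→C)   ← first repeat (C seen earlier)
  step 5: B  (read 0: C→B)
  step 6: C  (read 1: B→C)
  step 7: C  (read 1: C→C)
  step 8: B  (read 0: C→B)

So i = 3, j = 4, giving x = w[0:3] = 111, y = w[3:4] = 1, z = w[4:8] = 0110.
Check: |xy| = 4 ≤ 5 and |y| = 1 ≥ 1. Reading y takes M from C back to C, so every xyⁱz is accepted.

1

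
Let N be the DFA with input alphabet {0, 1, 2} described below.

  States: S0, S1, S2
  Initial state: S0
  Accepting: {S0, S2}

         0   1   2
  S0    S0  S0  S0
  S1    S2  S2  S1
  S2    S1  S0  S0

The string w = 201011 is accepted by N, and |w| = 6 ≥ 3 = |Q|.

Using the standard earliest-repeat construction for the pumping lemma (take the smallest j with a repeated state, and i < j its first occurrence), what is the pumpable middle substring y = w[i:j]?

State sequence: S0 -2-> S0 -0-> S0 -1-> S0 -0-> S0 -1-> S0 -1-> S0
First repeat at step 1: S0 was already visited.

So i = 0, j = 1, giving x = w[0:0] = ε, y = w[0:1] = 2, z = w[1:6] = 01011.
Check: |xy| = 1 ≤ 3 and |y| = 1 ≥ 1. Reading y takes N from S0 back to S0, so every xyⁱz is accepted.

2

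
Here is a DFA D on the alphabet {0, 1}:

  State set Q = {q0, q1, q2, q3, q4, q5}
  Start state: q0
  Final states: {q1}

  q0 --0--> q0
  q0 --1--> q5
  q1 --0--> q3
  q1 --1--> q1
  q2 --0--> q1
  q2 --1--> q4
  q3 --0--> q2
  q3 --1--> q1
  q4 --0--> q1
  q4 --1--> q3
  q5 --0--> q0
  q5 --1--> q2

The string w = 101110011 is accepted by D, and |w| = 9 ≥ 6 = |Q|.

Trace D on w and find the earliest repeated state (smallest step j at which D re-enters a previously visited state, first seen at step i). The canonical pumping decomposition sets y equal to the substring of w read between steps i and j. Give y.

10

State sequence: q0 -1-> q5 -0-> q0 -1-> q5 -1-> q2 -1-> q4 -0-> q1 -0-> q3 -1-> q1 -1-> q1
First repeat at step 2: q0 was already visited.

So i = 0, j = 2, giving x = w[0:0] = ε, y = w[0:2] = 10, z = w[2:9] = 1110011.
Check: |xy| = 2 ≤ 6 and |y| = 2 ≥ 1. Reading y takes D from q0 back to q0, so every xyⁱz is accepted.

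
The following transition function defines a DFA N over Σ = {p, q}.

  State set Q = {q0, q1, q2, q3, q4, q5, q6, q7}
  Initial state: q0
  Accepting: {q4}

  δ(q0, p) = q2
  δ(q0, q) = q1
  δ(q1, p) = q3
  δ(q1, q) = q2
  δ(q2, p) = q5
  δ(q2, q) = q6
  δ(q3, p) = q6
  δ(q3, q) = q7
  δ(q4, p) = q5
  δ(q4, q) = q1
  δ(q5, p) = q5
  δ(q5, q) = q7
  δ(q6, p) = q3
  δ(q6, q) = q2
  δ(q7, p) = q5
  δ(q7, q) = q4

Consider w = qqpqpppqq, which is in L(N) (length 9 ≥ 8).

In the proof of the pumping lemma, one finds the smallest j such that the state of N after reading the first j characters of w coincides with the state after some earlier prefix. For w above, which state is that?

q5

State sequence: q0 -q-> q1 -q-> q2 -p-> q5 -q-> q7 -p-> q5 -p-> q5 -p-> q5 -q-> q7 -q-> q4
First repeat at step 5: q5 was already visited.

The earliest repeat is at step j = 5: N is in q5, which it already visited at step i = 3.
With |Q| = 8, pigeonhole forces a state repeat no later than step 8; the substring read between the first and second visits to that state can be pumped.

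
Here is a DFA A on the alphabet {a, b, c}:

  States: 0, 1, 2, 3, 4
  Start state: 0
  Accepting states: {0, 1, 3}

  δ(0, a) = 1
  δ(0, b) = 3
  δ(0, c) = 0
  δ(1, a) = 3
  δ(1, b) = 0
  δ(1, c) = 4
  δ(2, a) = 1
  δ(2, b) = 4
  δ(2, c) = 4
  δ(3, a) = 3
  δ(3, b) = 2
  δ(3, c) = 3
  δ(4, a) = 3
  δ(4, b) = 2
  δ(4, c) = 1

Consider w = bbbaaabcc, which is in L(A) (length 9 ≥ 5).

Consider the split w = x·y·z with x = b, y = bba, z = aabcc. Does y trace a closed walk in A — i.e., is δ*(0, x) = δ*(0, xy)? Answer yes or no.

yes

Run of A on the first 4 characters of w = b b b a:
  step 0: 0  (start)
  step 1: 3  (read b: 0→3)
  step 2: 2  (read b: 3→2)
  step 3: 4  (read b: 2→4)
  step 4: 3  (read a: 4→3)

After x (step 1): 3. After xy (step 4): 3.
They match, so y = bba drives A around a cycle from 3 back to itself; pumping y any number of times keeps A in 3 before reading z, and xyⁱz ∈ L(A) for every i ≥ 0.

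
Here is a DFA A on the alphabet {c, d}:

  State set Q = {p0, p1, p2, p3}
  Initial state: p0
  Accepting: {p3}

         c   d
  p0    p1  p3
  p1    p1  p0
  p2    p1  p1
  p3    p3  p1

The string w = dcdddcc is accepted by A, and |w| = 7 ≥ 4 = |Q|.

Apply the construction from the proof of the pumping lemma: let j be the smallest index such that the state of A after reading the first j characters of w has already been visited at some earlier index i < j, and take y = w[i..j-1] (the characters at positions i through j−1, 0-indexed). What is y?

State sequence: p0 -d-> p3 -c-> p3 -d-> p1 -d-> p0 -d-> p3 -c-> p3 -c-> p3
First repeat at step 2: p3 was already visited.

So i = 1, j = 2, giving x = w[0:1] = d, y = w[1:2] = c, z = w[2:7] = dddcc.
Check: |xy| = 2 ≤ 4 and |y| = 1 ≥ 1. Reading y takes A from p3 back to p3, so every xyⁱz is accepted.

c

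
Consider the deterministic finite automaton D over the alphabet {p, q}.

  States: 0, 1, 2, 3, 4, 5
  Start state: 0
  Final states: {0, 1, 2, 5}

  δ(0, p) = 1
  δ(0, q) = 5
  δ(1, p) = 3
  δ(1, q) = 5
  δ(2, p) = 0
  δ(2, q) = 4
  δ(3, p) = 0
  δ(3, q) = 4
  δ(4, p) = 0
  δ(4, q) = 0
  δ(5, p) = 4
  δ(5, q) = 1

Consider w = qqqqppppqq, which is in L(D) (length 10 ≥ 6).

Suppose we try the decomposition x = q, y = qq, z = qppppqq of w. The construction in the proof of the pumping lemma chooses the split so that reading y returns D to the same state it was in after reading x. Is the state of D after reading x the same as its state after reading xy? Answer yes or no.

State sequence: 0 -q-> 5 -q-> 1 -q-> 5

After x (step 1): 5. After xy (step 3): 5.
They match, so y = qq drives D around a cycle from 5 back to itself; pumping y any number of times keeps D in 5 before reading z, and xyⁱz ∈ L(D) for every i ≥ 0.

yes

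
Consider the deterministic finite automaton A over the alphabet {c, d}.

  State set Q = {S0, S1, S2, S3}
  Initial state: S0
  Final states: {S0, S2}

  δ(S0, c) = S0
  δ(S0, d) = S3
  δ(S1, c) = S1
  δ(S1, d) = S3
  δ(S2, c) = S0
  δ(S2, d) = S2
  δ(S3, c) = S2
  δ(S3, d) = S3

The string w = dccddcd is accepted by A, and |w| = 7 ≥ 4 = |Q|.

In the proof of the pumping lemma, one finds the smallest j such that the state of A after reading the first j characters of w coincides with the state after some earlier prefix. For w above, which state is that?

S0

State sequence: S0 -d-> S3 -c-> S2 -c-> S0 -d-> S3 -d-> S3 -c-> S2 -d-> S2
First repeat at step 3: S0 was already visited.

The earliest repeat is at step j = 3: A is in S0, which it already visited at step i = 0.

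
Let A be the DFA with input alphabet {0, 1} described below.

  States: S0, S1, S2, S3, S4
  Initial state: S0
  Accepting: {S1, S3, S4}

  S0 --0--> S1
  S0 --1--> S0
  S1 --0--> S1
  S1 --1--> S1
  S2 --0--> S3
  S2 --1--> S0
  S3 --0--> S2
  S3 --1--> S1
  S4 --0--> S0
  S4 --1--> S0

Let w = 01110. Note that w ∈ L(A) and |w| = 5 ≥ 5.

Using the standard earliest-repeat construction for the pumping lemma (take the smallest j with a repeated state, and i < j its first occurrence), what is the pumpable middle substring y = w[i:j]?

1

State sequence: S0 -0-> S1 -1-> S1 -1-> S1 -1-> S1 -0-> S1
First repeat at step 2: S1 was already visited.

So i = 1, j = 2, giving x = w[0:1] = 0, y = w[1:2] = 1, z = w[2:5] = 110.
Check: |xy| = 2 ≤ 5 and |y| = 1 ≥ 1. Reading y takes A from S1 back to S1, so every xyⁱz is accepted.
With |Q| = 5, pigeonhole forces a state repeat no later than step 5; the substring read between the first and second visits to that state can be pumped.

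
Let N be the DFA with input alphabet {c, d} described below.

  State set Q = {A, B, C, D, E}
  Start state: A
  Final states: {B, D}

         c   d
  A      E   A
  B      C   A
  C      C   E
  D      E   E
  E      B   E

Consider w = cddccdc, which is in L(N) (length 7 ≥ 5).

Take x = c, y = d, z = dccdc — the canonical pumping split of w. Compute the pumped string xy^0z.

cdccdc

xy⁰z = xz = c·dccdc = cdccdc.
Reading y = d takes N from E back to E, so after x the machine is still in E, and z then leads to the accepting state B. Hence cdccdc ∈ L(N).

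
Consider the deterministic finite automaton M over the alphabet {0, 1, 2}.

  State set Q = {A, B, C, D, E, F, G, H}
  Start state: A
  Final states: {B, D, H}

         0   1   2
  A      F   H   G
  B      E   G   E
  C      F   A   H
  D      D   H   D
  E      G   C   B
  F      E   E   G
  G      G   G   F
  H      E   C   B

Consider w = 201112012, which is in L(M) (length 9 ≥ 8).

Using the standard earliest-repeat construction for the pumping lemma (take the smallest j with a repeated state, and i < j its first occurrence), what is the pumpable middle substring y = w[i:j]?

0

State sequence: A -2-> G -0-> G -1-> G -1-> G -1-> G -2-> F -0-> E -1-> C -2-> H
First repeat at step 2: G was already visited.

So i = 1, j = 2, giving x = w[0:1] = 2, y = w[1:2] = 0, z = w[2:9] = 1112012.
Check: |xy| = 2 ≤ 8 and |y| = 1 ≥ 1. Reading y takes M from G back to G, so every xyⁱz is accepted.
With |Q| = 8, pigeonhole forces a state repeat no later than step 8; the substring read between the first and second visits to that state can be pumped.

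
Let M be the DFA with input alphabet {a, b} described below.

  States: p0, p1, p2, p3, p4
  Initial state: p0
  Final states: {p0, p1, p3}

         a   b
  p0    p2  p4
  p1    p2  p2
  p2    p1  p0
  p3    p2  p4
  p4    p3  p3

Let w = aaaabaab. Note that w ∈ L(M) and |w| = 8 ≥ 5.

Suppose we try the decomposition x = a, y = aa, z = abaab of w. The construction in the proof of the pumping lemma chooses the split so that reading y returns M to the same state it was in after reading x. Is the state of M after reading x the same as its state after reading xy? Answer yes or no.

State sequence: p0 -a-> p2 -a-> p1 -a-> p2

After x (step 1): p2. After xy (step 3): p2.
They match, so y = aa drives M around a cycle from p2 back to itself; pumping y any number of times keeps M in p2 before reading z, and xyⁱz ∈ L(M) for every i ≥ 0.

yes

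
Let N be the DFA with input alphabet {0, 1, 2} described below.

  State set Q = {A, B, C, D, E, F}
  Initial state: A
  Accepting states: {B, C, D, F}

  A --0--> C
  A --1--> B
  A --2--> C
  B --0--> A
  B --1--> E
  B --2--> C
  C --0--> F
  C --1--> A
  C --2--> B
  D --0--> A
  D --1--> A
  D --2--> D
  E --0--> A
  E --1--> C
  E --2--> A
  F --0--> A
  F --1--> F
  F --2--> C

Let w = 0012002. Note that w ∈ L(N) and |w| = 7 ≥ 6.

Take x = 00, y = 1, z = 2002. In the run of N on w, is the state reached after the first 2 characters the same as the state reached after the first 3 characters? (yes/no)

yes

Run of N on the first 3 characters of w = 0 0 1:
  step 0: A  (start)
  step 1: C  (read 0: A→C)
  step 2: F  (read 0: C→F)
  step 3: F  (read 1: F→F)

After x (step 2): F. After xy (step 3): F.
They match, so y = 1 drives N around a cycle from F back to itself; pumping y any number of times keeps N in F before reading z, and xyⁱz ∈ L(N) for every i ≥ 0.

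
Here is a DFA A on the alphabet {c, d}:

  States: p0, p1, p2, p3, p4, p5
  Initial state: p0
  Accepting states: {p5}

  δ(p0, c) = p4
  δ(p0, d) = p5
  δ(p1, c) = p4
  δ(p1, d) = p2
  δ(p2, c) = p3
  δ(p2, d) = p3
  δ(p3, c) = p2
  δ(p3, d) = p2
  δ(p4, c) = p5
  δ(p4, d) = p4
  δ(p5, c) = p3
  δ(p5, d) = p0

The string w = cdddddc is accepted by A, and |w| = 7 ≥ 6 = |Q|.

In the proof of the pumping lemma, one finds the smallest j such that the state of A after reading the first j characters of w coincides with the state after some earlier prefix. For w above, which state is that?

State sequence: p0 -c-> p4 -d-> p4 -d-> p4 -d-> p4 -d-> p4 -d-> p4 -c-> p5
First repeat at step 2: p4 was already visited.

The earliest repeat is at step j = 2: A is in p4, which it already visited at step i = 1.
The DFA has 6 states, so the proof of the pumping lemma guarantees a repeated state among the first 6+1 visited; the segment between the two visits is the pumpable y.

p4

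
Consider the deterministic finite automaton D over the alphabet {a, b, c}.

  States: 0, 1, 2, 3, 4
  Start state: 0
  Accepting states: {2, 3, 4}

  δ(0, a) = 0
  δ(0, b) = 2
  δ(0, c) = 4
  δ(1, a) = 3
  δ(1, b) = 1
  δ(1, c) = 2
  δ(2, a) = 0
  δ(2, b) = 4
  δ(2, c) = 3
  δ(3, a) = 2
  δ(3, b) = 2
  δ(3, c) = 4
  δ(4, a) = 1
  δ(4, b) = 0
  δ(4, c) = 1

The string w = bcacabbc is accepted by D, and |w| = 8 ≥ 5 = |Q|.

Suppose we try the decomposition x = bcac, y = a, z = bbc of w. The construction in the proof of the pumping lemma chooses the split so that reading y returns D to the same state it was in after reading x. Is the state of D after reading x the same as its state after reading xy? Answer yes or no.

no

State sequence: 0 -b-> 2 -c-> 3 -a-> 2 -c-> 3 -a-> 2

After x (step 4): 3. After xy (step 5): 2.
They differ (3 ≠ 2), so y is not a cycle from the state after x; this split is not the one the pumping-lemma construction produces, and pumping y need not keep the string in L(D).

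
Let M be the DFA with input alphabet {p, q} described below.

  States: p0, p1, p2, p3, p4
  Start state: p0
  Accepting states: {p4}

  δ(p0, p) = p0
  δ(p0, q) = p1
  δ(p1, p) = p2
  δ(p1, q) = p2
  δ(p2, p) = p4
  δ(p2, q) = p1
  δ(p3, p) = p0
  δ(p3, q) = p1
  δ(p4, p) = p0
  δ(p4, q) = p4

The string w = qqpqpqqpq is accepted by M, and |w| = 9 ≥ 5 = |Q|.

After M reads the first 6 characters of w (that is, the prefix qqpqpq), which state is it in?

Run of M on the first 6 characters of w = q q p q p q:
  step 0: p0  (start)
  step 1: p1  (read q: p0→p1)
  step 2: p2  (read q: p1→p2)
  step 3: p4  (read p: p2→p4)
  step 4: p4  (read q: p4→p4)
  step 5: p0  (read p: p4→p0)
  step 6: p1  (read q: p0→p1)

After reading 6 characters, M is in state p1.

p1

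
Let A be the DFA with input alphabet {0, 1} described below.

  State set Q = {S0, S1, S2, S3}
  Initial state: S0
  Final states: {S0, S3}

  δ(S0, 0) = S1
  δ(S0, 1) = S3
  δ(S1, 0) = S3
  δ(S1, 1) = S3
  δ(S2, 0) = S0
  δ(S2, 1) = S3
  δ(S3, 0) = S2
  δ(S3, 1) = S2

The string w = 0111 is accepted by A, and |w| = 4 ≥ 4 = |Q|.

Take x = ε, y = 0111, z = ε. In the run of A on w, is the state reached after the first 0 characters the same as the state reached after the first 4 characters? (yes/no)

no

State sequence: S0 -0-> S1 -1-> S3 -1-> S2 -1-> S3

After x (step 0): S0. After xy (step 4): S3.
They differ (S0 ≠ S3), so y is not a cycle from the state after x; this split is not the one the pumping-lemma construction produces, and pumping y need not keep the string in L(A).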